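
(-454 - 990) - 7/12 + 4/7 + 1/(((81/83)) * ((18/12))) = -9820409/6804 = -1443.33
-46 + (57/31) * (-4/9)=-4354/93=-46.82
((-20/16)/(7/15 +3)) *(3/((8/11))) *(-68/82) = 1.23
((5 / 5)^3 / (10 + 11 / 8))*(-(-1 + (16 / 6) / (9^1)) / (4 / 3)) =38 / 819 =0.05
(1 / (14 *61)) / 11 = 0.00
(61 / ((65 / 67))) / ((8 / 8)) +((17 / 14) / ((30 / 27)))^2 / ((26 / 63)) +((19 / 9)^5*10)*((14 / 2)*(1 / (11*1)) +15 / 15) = 303904894207 / 404157600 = 751.95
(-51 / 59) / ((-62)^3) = 51 / 14061352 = 0.00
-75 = -75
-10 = -10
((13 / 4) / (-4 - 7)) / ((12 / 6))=-0.15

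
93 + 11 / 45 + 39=5951 / 45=132.24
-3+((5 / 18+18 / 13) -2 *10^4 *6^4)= -6065280313 / 234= -25920001.34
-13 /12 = -1.08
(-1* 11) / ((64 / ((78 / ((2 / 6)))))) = -1287 / 32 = -40.22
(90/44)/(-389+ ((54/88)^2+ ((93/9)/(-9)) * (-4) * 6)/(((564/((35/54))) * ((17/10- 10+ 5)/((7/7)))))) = -0.01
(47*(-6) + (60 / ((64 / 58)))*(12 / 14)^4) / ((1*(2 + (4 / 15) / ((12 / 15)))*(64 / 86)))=-145.50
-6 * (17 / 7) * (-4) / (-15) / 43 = -136 / 1505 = -0.09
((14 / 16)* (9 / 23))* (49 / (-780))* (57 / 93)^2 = -371469 / 45974240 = -0.01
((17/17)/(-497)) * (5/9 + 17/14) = -223/62622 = -0.00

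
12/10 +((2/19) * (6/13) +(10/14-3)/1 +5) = 34259/8645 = 3.96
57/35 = 1.63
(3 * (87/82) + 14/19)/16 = 6107/24928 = 0.24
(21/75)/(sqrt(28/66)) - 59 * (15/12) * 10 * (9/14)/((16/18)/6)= -358425/112+sqrt(462)/50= -3199.79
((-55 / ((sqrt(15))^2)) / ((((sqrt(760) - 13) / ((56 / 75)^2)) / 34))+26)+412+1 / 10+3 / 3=8727903911 / 19946250 - 2345728 * sqrt(190) / 9973125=434.33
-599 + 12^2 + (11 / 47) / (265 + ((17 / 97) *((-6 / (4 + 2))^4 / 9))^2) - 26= -481.00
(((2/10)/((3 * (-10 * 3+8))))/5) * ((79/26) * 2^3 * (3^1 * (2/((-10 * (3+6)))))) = 158/160875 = 0.00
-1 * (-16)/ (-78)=-8/ 39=-0.21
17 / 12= 1.42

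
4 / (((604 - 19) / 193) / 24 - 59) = -6176 / 90901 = -0.07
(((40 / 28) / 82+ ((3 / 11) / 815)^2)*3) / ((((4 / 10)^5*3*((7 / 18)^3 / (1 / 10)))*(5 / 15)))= 5492906214975 / 632945900818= 8.68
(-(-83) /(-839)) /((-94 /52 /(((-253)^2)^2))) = 8841654190798 /39433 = 224219668.57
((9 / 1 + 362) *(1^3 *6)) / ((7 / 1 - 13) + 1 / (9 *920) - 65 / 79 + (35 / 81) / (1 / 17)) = 13104640080 / 3079031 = 4256.09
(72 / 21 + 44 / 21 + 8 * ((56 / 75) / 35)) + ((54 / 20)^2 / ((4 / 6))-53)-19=-55.37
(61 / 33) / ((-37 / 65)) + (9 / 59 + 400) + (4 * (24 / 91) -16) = 2503958474 / 6555549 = 381.96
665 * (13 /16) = 8645 /16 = 540.31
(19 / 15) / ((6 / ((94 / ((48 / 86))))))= 38399 / 1080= 35.55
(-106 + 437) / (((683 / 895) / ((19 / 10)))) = 1125731 / 1366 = 824.11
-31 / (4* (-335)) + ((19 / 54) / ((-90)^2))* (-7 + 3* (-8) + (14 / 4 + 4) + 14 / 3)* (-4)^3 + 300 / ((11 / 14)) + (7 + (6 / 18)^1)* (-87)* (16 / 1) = -4751371461671 / 483545700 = -9826.11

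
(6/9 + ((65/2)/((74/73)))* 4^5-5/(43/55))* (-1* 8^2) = -10026978368/4773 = -2100770.66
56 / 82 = 28 / 41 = 0.68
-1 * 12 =-12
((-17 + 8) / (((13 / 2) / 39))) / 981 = -6 / 109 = -0.06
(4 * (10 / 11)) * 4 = 160 / 11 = 14.55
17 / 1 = 17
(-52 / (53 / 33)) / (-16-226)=78 / 583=0.13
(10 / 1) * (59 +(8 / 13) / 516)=989450 / 1677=590.01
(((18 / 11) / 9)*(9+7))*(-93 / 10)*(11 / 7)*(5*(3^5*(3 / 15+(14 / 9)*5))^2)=-139803922512 / 175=-798879557.21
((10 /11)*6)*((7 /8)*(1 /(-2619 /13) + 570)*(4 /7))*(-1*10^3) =-14928170000 /9603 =-1554531.92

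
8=8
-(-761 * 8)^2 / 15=-37063744 / 15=-2470916.27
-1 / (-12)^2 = -0.01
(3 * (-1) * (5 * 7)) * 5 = -525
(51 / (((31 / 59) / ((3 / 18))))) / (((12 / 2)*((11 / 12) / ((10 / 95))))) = 2006 / 6479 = 0.31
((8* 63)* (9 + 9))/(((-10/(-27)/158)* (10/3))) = 29025864/25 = 1161034.56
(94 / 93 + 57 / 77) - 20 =-130681 / 7161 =-18.25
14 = 14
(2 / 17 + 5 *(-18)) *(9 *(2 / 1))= -27504 / 17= -1617.88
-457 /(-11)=457 /11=41.55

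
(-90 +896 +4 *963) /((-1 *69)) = -4658 /69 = -67.51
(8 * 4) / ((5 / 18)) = 576 / 5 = 115.20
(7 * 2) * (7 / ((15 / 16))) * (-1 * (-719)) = 1127392 / 15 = 75159.47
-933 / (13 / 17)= -15861 / 13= -1220.08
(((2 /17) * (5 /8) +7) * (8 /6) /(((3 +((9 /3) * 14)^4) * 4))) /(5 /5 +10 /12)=481 /1163775426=0.00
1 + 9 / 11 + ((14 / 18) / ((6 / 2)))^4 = 10655231 / 5845851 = 1.82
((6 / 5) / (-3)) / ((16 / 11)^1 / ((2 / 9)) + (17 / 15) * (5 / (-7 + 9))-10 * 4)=132 / 10105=0.01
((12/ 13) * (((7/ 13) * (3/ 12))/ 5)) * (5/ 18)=7/ 1014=0.01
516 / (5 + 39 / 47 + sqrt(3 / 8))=53160384 / 593981 -2279688*sqrt(6) / 593981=80.10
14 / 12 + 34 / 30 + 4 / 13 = 339 / 130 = 2.61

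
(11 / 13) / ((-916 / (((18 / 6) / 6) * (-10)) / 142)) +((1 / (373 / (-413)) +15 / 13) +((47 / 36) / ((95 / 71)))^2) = 1.65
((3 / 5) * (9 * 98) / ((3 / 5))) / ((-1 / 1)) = -882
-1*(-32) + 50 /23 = 786 /23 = 34.17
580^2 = 336400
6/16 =3/8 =0.38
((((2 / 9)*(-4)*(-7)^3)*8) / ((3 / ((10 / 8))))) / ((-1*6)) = -13720 / 81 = -169.38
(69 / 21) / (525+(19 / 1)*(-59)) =-0.01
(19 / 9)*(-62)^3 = -4528232 / 9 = -503136.89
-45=-45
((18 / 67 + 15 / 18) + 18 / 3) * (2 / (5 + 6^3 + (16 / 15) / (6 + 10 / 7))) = 185575 / 2889241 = 0.06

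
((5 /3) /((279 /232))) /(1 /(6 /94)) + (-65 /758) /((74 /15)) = 52281545 /735534396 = 0.07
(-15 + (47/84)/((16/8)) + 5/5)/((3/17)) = -39185/504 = -77.75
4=4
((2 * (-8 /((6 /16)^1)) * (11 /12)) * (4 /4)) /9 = -352 /81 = -4.35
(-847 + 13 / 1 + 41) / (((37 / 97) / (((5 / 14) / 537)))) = -384605 / 278166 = -1.38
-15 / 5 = -3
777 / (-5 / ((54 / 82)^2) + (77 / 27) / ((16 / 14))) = -4531464 / 52687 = -86.01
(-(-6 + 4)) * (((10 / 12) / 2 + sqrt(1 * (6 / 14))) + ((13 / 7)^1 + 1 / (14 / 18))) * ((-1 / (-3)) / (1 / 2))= 4 * sqrt(21) / 21 + 299 / 63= 5.62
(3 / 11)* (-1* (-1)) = 3 / 11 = 0.27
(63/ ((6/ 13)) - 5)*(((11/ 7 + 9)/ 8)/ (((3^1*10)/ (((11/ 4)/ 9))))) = 107041/ 60480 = 1.77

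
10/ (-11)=-10/ 11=-0.91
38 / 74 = 19 / 37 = 0.51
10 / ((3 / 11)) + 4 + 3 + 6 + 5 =164 / 3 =54.67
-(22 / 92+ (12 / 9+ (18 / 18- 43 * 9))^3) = 70692811847 / 1242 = 56918528.06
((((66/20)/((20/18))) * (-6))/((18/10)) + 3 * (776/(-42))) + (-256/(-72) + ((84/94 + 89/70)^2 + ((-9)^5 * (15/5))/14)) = -1238211928999/97416900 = -12710.44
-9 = -9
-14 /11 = -1.27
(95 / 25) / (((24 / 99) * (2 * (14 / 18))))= 5643 / 560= 10.08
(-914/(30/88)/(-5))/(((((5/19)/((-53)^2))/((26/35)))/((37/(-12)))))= -516201536708/39375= -13109880.30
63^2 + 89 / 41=162818 / 41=3971.17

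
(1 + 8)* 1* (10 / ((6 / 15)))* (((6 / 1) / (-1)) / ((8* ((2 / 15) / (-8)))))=10125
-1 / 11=-0.09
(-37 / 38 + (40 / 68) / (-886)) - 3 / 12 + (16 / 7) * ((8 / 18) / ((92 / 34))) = -704043923 / 829343844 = -0.85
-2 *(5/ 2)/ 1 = -5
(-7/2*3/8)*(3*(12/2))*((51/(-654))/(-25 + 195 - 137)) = 0.06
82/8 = 41/4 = 10.25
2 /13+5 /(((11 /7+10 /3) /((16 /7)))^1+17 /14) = 1.64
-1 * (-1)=1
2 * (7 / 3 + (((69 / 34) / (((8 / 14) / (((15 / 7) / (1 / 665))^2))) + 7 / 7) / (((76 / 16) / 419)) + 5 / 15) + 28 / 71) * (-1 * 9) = -11450670870.83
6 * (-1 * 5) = -30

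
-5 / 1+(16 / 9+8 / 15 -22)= -1111 / 45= -24.69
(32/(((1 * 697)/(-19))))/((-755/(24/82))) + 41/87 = 885235787/1877080245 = 0.47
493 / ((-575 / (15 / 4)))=-1479 / 460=-3.22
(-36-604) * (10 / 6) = -3200 / 3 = -1066.67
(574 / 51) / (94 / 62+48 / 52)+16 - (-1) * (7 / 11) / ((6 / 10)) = 11952835 / 551463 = 21.67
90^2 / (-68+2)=-1350 / 11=-122.73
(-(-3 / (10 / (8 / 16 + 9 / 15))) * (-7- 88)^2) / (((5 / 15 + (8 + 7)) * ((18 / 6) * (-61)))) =-1.06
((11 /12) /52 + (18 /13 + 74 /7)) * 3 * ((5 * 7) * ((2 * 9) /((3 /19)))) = 143324.86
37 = 37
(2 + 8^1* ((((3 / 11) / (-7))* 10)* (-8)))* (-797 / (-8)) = 826489 / 308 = 2683.41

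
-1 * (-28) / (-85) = -0.33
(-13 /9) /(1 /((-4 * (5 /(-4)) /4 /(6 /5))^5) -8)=126953125 /631461384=0.20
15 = 15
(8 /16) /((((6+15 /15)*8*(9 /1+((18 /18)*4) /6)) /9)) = 0.01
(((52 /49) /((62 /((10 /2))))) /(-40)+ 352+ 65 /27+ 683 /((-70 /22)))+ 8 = 121191877 /820260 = 147.75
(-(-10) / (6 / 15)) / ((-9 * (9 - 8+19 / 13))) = -325 / 288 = -1.13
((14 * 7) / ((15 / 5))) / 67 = 98 / 201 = 0.49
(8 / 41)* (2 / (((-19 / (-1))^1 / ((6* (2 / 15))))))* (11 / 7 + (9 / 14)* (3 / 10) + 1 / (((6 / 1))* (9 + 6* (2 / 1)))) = 5104 / 175275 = 0.03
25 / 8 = 3.12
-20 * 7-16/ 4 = -144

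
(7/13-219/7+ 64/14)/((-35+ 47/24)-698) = 57168/1596595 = 0.04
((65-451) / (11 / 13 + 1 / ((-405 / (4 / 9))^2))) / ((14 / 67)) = -2233420660575 / 1023025381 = -2183.15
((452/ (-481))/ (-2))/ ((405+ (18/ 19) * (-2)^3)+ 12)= 4294/ 3741699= 0.00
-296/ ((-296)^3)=1/ 87616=0.00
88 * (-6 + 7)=88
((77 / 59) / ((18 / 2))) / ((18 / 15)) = 385 / 3186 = 0.12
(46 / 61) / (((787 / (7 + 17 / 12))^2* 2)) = 234623 / 5440537296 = 0.00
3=3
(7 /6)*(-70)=-245 /3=-81.67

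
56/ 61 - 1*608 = -37032/ 61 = -607.08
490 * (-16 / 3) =-7840 / 3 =-2613.33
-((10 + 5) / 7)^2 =-225 / 49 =-4.59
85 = 85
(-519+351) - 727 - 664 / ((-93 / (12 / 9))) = -247049 / 279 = -885.48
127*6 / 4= 381 / 2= 190.50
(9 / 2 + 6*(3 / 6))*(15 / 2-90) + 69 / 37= -91299 / 148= -616.89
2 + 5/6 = 17/6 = 2.83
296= 296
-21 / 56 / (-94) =3 / 752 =0.00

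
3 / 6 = 1 / 2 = 0.50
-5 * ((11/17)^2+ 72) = -104645/289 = -362.09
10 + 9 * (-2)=-8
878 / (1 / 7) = 6146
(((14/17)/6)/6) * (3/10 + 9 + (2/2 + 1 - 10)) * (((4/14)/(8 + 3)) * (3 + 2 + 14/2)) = 26/2805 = 0.01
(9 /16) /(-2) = -9 /32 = -0.28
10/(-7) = -10/7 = -1.43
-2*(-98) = 196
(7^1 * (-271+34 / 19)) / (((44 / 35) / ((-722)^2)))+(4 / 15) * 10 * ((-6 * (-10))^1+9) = -781411391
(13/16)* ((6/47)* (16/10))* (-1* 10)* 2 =-156/47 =-3.32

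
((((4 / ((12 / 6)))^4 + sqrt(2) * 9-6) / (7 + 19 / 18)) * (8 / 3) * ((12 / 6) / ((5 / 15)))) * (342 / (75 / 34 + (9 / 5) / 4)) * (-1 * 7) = -40691.11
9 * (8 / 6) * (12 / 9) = 16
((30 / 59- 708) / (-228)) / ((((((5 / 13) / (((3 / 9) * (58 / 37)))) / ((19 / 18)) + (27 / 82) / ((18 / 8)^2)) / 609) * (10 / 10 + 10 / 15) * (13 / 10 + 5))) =9355488363 / 39629651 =236.07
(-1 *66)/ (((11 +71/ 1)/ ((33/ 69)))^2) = -0.00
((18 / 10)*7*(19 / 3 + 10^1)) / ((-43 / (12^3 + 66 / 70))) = -8274.80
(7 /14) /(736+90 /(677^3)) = 310288733 /456745015156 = 0.00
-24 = -24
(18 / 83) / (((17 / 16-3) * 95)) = -288 / 244435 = -0.00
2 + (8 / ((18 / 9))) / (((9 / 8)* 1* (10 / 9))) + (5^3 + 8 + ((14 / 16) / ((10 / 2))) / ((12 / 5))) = 66371 / 480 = 138.27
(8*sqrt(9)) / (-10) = -12 / 5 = -2.40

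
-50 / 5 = -10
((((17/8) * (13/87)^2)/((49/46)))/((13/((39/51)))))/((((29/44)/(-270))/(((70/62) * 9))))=-57721950/5292413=-10.91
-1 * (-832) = 832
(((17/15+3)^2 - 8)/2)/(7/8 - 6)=-8176/9225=-0.89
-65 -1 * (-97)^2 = -9474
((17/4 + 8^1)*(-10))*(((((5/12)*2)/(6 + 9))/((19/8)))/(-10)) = 49/171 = 0.29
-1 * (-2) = 2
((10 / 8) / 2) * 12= 15 / 2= 7.50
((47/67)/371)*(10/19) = 470/472283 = 0.00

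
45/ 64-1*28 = -1747/ 64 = -27.30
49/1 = 49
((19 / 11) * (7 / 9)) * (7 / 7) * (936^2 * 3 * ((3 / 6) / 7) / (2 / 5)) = 6935760 / 11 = 630523.64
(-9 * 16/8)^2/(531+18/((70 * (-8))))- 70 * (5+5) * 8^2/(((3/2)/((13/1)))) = -19241300960/49557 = -388266.06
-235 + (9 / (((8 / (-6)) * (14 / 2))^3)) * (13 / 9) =-5159071 / 21952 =-235.02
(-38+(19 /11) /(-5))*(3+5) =-16872 /55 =-306.76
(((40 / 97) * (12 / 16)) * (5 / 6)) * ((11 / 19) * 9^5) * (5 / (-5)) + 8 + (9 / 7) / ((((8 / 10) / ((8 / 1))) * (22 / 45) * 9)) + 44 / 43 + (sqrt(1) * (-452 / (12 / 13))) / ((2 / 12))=-71620882506 / 6102173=-11736.95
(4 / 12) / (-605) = -1 / 1815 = -0.00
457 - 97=360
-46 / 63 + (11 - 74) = -4015 / 63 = -63.73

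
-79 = -79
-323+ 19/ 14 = -4503/ 14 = -321.64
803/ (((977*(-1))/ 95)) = -76285/ 977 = -78.08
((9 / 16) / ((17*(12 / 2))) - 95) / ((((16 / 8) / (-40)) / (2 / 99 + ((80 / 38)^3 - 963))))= -167321538574525 / 92349576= -1811827.90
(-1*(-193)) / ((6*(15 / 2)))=193 / 45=4.29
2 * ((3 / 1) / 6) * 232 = 232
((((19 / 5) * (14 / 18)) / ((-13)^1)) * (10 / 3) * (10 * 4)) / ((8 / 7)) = -9310 / 351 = -26.52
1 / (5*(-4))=-1 / 20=-0.05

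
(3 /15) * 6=6 /5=1.20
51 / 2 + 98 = 247 / 2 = 123.50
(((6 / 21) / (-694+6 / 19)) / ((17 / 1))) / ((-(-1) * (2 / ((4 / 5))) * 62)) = -0.00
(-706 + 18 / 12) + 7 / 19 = -26757 / 38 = -704.13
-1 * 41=-41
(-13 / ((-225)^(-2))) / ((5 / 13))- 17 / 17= -1711126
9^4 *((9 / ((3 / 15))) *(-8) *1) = -2361960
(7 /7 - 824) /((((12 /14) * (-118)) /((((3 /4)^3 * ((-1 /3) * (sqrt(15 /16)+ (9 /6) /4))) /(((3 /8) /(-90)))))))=777735 /7552+ 259245 * sqrt(15) /3776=368.89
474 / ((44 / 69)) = 16353 / 22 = 743.32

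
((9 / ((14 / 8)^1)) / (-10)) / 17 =-18 / 595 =-0.03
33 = 33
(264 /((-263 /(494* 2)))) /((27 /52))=-4521088 /2367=-1910.05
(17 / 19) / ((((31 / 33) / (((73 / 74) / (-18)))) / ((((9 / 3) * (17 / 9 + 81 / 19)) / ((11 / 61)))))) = -19909363 / 3726603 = -5.34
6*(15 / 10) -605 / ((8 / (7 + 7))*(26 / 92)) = -97171 / 26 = -3737.35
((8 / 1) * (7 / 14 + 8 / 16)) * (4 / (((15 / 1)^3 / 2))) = 64 / 3375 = 0.02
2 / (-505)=-0.00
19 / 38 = 1 / 2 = 0.50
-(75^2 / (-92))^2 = -31640625 / 8464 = -3738.26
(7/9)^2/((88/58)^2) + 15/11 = 255049/156816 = 1.63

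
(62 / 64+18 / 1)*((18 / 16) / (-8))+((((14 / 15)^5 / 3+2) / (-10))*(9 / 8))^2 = -8543072958394567 / 3280500000000000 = -2.60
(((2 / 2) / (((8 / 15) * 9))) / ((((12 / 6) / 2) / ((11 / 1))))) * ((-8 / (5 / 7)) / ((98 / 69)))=-253 / 14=-18.07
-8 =-8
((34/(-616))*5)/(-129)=85/39732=0.00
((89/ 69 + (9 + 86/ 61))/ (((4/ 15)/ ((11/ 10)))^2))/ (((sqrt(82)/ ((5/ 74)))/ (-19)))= -424544835 * sqrt(82)/ 136214464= -28.22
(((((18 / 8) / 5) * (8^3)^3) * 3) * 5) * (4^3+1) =58888028160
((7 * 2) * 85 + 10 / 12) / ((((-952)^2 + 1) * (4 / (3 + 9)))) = 1429 / 362522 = 0.00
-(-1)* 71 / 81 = 71 / 81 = 0.88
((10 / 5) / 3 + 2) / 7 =8 / 21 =0.38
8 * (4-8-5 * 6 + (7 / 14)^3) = -271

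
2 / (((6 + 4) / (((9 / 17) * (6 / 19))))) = 54 / 1615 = 0.03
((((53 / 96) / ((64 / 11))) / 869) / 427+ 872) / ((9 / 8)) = 180726841397 / 233162496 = 775.11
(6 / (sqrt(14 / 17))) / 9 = 0.73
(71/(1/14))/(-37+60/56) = -13916/503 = -27.67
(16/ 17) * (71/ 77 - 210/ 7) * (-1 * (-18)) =-644832/ 1309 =-492.61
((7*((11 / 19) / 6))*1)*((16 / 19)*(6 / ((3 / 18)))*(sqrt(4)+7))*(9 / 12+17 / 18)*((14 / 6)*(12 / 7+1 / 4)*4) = 2066680 / 361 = 5724.88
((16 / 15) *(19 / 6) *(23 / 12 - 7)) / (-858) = 1159 / 57915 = 0.02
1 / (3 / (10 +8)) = 6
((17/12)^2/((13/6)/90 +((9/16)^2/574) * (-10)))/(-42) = -473960/184109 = -2.57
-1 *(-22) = 22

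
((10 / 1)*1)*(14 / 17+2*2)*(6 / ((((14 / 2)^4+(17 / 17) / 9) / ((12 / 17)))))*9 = 478224 / 624529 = 0.77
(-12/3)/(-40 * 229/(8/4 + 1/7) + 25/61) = 732/782189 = 0.00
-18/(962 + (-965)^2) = -6/310729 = -0.00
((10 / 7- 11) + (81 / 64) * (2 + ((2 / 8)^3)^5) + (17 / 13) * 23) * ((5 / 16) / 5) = 144059645566155 / 100055558127616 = 1.44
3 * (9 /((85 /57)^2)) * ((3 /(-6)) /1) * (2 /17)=-87723 /122825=-0.71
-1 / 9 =-0.11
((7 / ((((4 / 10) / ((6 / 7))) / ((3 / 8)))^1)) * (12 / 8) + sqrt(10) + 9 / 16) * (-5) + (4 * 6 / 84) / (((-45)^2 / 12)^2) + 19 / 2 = -226445561 / 6378750- 5 * sqrt(10) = -51.31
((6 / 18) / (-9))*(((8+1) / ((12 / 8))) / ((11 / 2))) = -4 / 99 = -0.04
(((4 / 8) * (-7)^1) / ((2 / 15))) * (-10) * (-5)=-2625 / 2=-1312.50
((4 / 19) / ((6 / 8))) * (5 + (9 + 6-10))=160 / 57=2.81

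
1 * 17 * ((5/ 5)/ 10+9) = 1547/ 10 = 154.70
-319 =-319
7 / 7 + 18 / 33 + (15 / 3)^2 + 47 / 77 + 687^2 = 36343704 / 77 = 471996.16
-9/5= -1.80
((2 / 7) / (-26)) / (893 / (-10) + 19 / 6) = 15 / 117572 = 0.00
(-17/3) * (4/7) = -68/21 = -3.24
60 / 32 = 15 / 8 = 1.88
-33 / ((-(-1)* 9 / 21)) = -77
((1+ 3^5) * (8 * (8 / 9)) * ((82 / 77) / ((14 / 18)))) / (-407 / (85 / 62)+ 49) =-9.58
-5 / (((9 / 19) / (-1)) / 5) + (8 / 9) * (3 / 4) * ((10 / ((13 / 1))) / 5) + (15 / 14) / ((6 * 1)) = 173821 / 3276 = 53.06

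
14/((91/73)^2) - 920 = -1077702/1183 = -910.99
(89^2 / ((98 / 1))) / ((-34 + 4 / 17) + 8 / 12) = -403971 / 165424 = -2.44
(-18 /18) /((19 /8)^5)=-0.01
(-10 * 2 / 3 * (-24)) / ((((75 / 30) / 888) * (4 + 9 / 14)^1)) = 795648 / 65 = 12240.74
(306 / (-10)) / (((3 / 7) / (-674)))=48123.60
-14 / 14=-1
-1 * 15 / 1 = -15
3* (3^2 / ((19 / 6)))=162 / 19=8.53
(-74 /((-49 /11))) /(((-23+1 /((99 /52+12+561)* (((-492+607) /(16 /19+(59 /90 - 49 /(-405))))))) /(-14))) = 43068467920500 /4259223559073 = 10.11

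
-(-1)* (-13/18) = -13/18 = -0.72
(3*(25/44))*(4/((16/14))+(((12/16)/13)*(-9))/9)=13425/2288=5.87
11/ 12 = 0.92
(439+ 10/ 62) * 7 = 95298/ 31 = 3074.13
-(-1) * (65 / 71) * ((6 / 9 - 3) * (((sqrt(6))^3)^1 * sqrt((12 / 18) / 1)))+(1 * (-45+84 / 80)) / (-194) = -6999191 / 275480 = -25.41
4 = 4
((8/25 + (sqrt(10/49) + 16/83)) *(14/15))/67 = 2 *sqrt(10)/1005 + 14896/2085375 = 0.01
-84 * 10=-840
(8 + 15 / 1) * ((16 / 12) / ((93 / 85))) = 7820 / 279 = 28.03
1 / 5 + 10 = 51 / 5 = 10.20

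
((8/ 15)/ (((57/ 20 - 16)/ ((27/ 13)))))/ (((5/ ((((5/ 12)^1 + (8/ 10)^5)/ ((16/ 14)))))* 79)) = -586173/ 4220328125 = -0.00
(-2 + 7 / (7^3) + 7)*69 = 16974 / 49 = 346.41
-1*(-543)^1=543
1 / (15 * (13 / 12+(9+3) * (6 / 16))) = 4 / 335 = 0.01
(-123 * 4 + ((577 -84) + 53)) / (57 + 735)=3 / 44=0.07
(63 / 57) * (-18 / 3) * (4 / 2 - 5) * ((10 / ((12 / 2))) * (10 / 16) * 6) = 4725 / 38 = 124.34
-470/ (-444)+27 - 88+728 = 148309/ 222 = 668.06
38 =38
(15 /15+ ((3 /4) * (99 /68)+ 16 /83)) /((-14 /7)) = -51579 /45152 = -1.14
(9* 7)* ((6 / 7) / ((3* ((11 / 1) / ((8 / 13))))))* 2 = 288 / 143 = 2.01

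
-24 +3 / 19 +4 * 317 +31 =1275.16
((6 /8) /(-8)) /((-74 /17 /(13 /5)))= 663 /11840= 0.06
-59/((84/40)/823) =-485570/21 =-23122.38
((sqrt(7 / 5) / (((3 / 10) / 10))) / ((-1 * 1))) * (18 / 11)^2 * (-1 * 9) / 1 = 19440 * sqrt(35) / 121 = 950.48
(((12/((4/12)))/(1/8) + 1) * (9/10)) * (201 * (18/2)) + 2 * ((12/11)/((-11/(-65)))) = 569345889/1210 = 470533.79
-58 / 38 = -29 / 19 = -1.53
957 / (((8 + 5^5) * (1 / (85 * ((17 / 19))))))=1382865 / 59527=23.23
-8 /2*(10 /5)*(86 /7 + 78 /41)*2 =-65152 /287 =-227.01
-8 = -8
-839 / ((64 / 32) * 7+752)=-1.10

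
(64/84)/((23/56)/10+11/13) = 16640/19377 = 0.86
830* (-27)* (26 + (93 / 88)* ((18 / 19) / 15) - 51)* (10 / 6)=389265435 / 418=931257.02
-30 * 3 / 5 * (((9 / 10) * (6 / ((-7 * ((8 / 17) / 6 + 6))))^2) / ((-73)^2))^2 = -399478353849 / 1967797468614780031250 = -0.00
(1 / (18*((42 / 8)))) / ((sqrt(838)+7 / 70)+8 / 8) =-220 / 15815331+200*sqrt(838) / 15815331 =0.00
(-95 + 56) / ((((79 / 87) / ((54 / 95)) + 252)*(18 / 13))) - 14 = -16811941 / 1191401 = -14.11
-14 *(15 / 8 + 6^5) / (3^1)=-145187 / 4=-36296.75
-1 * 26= -26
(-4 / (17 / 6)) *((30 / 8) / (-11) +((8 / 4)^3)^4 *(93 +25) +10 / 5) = -127599030 / 187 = -682347.75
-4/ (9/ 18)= -8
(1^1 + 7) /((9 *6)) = 0.15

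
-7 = -7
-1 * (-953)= 953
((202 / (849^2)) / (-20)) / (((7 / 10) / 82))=-8282 / 5045607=-0.00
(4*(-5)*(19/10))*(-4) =152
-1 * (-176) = 176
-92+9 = -83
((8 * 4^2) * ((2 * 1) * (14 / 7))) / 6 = 256 / 3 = 85.33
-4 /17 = -0.24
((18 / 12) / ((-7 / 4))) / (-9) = 2 / 21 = 0.10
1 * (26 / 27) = 26 / 27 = 0.96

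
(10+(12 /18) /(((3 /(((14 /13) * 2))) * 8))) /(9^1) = 1.12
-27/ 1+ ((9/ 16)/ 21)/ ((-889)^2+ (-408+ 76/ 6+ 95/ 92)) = -164822945157/ 6104553532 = -27.00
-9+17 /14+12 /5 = -377 /70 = -5.39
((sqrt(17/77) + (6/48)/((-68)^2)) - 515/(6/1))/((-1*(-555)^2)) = 0.00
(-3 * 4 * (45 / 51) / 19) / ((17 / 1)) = -180 / 5491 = -0.03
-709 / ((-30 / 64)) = 22688 / 15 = 1512.53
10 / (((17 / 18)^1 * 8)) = 45 / 34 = 1.32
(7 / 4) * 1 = 7 / 4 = 1.75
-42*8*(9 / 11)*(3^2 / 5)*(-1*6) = 163296 / 55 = 2969.02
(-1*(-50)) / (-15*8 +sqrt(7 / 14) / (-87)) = -0.42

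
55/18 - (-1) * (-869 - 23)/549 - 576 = -630877/1098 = -574.57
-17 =-17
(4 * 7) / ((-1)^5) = -28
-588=-588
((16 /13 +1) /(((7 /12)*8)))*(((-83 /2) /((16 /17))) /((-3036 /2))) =40919 /2946944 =0.01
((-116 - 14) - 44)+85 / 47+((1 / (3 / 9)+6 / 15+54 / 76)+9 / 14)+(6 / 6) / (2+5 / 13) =-161825303 / 968905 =-167.02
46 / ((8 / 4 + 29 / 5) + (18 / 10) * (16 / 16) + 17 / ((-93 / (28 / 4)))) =21390 / 3869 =5.53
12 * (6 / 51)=24 / 17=1.41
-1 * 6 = -6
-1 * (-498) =498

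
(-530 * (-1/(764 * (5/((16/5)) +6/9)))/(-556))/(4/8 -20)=0.00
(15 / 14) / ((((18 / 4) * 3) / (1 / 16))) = 5 / 1008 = 0.00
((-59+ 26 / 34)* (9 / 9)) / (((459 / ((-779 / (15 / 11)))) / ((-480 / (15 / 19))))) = -44067.26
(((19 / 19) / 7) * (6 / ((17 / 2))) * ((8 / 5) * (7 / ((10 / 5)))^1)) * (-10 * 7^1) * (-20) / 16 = 840 / 17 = 49.41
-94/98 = -47/49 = -0.96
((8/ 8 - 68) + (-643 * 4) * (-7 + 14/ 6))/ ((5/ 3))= 7161.40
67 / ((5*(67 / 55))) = 11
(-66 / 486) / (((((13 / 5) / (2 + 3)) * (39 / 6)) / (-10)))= 5500 / 13689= 0.40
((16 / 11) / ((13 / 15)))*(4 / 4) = 240 / 143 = 1.68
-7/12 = -0.58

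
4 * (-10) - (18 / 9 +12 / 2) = -48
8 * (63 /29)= 504 /29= 17.38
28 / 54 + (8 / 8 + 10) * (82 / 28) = 12373 / 378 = 32.73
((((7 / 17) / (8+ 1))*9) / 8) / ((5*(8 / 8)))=7 / 680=0.01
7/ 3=2.33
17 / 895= 0.02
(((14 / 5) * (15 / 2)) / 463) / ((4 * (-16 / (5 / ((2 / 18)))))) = -945 / 29632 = -0.03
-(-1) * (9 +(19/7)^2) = 802/49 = 16.37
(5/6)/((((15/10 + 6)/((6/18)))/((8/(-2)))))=-0.15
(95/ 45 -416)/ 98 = -3725/ 882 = -4.22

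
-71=-71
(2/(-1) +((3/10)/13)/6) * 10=-519/26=-19.96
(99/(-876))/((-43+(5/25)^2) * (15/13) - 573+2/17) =36465/200840228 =0.00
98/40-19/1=-331/20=-16.55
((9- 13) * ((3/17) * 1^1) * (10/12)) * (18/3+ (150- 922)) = 7660/17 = 450.59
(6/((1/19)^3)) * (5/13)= 205770/13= 15828.46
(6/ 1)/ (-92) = -3/ 46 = -0.07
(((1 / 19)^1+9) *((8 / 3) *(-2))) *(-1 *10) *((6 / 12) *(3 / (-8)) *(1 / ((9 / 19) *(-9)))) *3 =1720 / 27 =63.70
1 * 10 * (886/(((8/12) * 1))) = 13290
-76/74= -38/37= -1.03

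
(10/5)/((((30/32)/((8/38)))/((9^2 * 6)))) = 218.27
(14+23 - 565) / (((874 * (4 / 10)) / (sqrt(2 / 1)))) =-660 * sqrt(2) / 437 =-2.14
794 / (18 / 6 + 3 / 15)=1985 / 8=248.12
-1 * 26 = -26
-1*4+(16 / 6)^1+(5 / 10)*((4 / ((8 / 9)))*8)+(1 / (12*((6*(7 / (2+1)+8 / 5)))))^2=33417625 / 2005056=16.67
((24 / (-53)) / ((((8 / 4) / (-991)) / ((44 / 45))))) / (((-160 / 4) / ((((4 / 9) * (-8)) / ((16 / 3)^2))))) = 10901 / 15900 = 0.69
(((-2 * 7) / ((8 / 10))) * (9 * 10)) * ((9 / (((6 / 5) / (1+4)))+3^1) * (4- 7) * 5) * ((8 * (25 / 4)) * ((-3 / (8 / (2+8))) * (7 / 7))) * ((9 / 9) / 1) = -717609375 / 4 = -179402343.75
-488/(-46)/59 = 244/1357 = 0.18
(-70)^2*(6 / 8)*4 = 14700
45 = 45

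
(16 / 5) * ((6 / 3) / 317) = 32 / 1585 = 0.02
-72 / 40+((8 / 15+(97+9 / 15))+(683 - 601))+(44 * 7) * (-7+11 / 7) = -4481 / 3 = -1493.67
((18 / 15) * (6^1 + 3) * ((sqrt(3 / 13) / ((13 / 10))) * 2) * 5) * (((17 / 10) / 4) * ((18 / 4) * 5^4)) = 2581875 * sqrt(39) / 338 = 47703.56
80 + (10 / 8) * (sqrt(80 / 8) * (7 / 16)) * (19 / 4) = 665 * sqrt(10) / 256 + 80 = 88.21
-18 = -18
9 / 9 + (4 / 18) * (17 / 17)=11 / 9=1.22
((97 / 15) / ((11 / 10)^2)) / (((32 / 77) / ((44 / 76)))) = 3395 / 456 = 7.45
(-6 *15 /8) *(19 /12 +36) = -6765 /16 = -422.81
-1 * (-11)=11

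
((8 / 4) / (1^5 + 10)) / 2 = 0.09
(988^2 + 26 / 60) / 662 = 29284333 / 19860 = 1474.54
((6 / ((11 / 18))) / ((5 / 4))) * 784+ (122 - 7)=345013 / 55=6272.96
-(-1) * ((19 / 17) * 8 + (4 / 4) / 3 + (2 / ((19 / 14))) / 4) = 9344 / 969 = 9.64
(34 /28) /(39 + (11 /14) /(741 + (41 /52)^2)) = 34090865 /1094948114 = 0.03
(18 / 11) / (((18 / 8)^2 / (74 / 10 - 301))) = -46976 / 495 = -94.90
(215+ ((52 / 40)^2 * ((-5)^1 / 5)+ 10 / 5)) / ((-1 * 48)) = -7177 / 1600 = -4.49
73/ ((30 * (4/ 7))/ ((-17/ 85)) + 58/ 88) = -22484/ 26197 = -0.86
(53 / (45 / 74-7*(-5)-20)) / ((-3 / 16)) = -62752 / 3465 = -18.11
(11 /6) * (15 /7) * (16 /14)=220 /49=4.49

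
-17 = -17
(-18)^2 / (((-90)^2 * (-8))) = -1 / 200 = -0.00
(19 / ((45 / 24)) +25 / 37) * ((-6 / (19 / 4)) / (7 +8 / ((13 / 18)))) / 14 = -44564 / 826025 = -0.05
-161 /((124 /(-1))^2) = -161 /15376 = -0.01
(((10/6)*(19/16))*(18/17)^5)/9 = 415530/1419857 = 0.29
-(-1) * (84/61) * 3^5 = 20412/61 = 334.62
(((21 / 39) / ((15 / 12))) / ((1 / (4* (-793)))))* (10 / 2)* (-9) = 61488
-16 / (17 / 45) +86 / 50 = -17269 / 425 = -40.63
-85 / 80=-17 / 16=-1.06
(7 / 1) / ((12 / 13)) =91 / 12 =7.58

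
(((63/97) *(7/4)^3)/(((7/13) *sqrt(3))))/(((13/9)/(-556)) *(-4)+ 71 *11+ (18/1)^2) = 1287279 *sqrt(3)/660133888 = 0.00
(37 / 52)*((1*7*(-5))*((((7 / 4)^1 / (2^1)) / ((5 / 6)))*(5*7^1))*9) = -8236.95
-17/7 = -2.43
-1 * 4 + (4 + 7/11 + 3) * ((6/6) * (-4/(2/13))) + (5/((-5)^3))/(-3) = -167089/825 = -202.53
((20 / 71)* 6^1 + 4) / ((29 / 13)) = 5252 / 2059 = 2.55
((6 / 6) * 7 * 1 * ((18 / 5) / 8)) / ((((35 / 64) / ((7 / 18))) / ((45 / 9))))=56 / 5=11.20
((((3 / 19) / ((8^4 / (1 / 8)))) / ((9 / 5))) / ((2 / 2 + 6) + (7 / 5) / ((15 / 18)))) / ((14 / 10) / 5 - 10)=-3125 / 98489696256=-0.00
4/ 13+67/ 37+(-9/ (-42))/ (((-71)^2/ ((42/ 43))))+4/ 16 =987806307/ 417052012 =2.37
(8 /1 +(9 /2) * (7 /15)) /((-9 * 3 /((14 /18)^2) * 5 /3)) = -4949 /36450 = -0.14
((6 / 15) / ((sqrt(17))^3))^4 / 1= 0.00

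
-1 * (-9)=9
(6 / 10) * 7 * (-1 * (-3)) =12.60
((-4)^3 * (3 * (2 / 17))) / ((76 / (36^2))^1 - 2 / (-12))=-124416 / 1241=-100.25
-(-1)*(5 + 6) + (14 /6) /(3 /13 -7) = 2813 /264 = 10.66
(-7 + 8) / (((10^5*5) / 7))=7 / 500000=0.00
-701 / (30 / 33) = -7711 / 10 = -771.10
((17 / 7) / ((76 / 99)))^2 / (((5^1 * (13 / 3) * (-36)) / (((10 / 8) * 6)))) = -2832489 / 29434496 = -0.10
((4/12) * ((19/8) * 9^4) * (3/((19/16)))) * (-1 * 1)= -13122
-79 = -79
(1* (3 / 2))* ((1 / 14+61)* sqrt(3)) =158.67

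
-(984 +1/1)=-985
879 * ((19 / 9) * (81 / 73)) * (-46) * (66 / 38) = -12008898 / 73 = -164505.45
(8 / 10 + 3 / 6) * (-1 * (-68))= 442 / 5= 88.40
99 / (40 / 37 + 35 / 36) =48.21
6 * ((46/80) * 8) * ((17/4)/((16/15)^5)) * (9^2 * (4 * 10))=72150496875/262144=275232.30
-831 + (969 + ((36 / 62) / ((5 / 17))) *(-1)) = 21084 / 155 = 136.03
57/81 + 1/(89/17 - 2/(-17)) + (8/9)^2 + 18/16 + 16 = 1108931/58968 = 18.81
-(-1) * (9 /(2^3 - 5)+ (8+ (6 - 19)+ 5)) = 3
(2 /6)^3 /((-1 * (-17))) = 1 /459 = 0.00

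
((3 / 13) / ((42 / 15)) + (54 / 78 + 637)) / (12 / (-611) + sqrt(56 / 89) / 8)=23306002800 / 17575033 + 3333325775 *sqrt(1246) / 17575033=8020.93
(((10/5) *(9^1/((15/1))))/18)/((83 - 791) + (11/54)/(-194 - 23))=-3906/41481775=-0.00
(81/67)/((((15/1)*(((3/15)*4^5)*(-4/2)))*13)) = -27/1783808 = -0.00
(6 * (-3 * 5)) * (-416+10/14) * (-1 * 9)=-2354670/7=-336381.43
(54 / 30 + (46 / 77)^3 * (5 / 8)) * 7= 4412972 / 326095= 13.53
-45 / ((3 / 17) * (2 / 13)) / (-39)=85 / 2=42.50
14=14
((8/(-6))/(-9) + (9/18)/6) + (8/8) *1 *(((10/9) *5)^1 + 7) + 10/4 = 1651/108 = 15.29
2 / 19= 0.11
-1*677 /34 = -677 /34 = -19.91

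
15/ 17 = 0.88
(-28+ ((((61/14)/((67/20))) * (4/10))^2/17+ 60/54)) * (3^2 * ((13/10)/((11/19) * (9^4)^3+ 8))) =-22338278131/11617091372787163291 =-0.00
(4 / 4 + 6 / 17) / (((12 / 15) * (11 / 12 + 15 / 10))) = 0.70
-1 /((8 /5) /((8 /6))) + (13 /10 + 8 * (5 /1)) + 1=622 /15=41.47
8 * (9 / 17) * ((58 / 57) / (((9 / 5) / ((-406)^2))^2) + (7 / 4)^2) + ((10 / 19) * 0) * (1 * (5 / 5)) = 630365040213433 / 17442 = 36140639847.12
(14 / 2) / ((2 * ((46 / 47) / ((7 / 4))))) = 2303 / 368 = 6.26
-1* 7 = -7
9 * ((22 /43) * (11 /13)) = 2178 /559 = 3.90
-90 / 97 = -0.93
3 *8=24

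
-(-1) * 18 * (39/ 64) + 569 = 18559/ 32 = 579.97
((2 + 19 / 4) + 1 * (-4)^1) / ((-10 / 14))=-77 / 20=-3.85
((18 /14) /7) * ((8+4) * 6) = 648 /49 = 13.22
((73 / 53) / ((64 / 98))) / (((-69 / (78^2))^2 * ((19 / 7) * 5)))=6436249911 / 5327030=1208.22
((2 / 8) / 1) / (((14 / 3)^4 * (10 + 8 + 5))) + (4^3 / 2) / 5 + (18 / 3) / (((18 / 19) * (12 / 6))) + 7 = 878267807 / 53014080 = 16.57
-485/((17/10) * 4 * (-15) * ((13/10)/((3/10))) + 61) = 485/381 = 1.27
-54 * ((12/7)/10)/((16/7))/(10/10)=-81/20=-4.05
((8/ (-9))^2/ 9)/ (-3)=-64/ 2187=-0.03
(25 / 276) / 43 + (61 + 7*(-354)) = -28684931 / 11868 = -2417.00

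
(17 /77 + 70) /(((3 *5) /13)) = 70291 /1155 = 60.86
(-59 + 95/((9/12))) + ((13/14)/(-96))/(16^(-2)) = 1369/21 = 65.19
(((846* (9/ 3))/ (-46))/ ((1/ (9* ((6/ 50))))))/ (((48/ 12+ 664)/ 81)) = -2775303/ 384100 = -7.23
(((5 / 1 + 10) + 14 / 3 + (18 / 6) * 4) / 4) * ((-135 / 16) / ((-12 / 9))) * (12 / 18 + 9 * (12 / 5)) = 1115.51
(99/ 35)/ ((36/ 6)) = 33/ 70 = 0.47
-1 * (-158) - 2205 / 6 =-419 / 2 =-209.50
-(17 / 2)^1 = -17 / 2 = -8.50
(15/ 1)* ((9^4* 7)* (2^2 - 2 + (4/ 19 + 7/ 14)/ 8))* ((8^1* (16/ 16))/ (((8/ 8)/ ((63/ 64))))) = 27559644525/ 2432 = 11332090.68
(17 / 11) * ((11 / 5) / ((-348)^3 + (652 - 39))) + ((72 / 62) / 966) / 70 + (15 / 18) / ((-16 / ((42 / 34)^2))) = -5409796817946641 / 68082398950743520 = -0.08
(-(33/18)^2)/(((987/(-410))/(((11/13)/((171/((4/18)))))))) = 272855/177722181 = 0.00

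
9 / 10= 0.90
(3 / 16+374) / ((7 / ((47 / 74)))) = 281389 / 8288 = 33.95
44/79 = 0.56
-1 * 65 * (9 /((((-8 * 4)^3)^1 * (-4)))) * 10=-2925 /65536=-0.04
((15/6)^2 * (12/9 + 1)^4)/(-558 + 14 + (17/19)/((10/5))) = -228095/669222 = -0.34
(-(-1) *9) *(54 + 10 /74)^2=36108081 /1369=26375.52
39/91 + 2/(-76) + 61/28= 1373/532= 2.58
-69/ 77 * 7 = -69/ 11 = -6.27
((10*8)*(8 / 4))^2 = 25600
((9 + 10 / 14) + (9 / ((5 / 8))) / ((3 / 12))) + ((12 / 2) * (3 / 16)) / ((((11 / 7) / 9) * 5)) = 211297 / 3080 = 68.60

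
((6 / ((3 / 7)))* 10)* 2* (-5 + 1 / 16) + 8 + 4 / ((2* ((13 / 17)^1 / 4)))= -35465 / 26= -1364.04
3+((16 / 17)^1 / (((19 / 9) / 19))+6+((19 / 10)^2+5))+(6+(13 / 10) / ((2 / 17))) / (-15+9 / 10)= 5961667 / 239700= 24.87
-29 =-29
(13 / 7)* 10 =18.57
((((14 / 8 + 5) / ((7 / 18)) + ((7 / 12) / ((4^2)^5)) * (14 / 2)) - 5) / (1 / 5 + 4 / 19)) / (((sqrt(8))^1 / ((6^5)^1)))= 214754078655 * sqrt(2) / 3670016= 82753.90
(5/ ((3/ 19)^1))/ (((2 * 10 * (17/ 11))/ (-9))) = -627/ 68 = -9.22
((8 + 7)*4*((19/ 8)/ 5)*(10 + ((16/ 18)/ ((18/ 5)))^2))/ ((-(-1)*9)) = 627095/ 19683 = 31.86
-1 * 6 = -6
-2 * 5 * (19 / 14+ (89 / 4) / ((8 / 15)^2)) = -713035 / 896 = -795.80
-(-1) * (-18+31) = 13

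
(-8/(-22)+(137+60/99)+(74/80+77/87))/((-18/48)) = -5350769/14355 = -372.75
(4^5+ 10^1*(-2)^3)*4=3776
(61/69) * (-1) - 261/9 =-29.88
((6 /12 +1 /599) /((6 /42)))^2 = 17698849 /1435204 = 12.33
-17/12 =-1.42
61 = 61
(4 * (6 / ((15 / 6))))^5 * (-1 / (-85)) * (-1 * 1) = -254803968 / 265625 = -959.26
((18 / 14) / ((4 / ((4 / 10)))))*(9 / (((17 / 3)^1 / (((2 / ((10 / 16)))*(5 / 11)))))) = 1944 / 6545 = 0.30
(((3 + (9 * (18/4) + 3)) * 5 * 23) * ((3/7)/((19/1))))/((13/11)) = 352935/3458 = 102.06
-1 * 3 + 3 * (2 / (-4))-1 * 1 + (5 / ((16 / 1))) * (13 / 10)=-163 / 32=-5.09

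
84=84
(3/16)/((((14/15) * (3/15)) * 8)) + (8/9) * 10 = 145385/16128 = 9.01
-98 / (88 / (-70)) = 1715 / 22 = 77.95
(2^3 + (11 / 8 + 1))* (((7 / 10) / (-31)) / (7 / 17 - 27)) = 9877 / 1120960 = 0.01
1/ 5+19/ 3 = 98/ 15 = 6.53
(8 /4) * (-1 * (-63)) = 126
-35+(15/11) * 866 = 12605/11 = 1145.91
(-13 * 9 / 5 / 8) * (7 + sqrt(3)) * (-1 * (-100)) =-4095 / 2 - 585 * sqrt(3) / 2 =-2554.12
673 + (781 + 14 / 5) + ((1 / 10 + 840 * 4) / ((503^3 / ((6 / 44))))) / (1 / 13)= 40787452659831 / 27997975940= 1456.80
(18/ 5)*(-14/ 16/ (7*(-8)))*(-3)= -27/ 160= -0.17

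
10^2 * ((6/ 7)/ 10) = 60/ 7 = 8.57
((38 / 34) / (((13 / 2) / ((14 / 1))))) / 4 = 0.60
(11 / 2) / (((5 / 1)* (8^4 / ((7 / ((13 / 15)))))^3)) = 2546775 / 301953380777984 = 0.00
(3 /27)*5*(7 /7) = 5 /9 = 0.56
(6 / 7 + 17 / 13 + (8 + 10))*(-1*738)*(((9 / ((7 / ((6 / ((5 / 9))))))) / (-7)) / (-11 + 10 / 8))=-3027.73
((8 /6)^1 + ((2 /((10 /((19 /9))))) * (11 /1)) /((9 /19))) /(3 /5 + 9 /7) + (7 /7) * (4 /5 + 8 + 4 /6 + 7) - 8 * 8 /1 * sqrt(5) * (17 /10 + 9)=598039 /26730 - 3424 * sqrt(5) /5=-1508.89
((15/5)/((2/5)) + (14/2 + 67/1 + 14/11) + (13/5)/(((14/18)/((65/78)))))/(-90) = -366/385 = -0.95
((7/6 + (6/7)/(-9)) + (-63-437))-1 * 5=-7055/14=-503.93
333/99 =37/11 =3.36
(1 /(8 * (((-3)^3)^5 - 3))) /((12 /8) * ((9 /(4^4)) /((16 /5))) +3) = -0.00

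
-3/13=-0.23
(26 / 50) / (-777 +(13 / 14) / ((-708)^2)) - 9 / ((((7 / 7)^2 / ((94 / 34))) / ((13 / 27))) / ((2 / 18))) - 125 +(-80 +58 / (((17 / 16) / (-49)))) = -10604397970915046 / 3680606100825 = -2881.16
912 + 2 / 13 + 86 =12976 / 13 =998.15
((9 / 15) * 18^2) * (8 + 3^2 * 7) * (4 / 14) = 138024 / 35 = 3943.54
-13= -13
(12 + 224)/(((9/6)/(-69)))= -10856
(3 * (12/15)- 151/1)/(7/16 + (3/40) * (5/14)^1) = -20804/65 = -320.06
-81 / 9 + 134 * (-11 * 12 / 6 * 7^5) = -49547045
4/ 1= 4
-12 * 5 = -60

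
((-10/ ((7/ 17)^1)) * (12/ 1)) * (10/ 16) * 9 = -11475/ 7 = -1639.29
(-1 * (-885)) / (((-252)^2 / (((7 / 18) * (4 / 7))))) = 295 / 95256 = 0.00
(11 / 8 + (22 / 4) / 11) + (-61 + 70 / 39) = -57.33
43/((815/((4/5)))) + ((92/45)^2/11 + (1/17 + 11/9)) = 105130328/61724025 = 1.70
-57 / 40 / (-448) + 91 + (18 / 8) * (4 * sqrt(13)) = 9 * sqrt(13) + 1630777 / 17920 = 123.45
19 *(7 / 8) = 133 / 8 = 16.62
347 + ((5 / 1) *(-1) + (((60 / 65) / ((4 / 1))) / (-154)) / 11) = 7531521 / 22022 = 342.00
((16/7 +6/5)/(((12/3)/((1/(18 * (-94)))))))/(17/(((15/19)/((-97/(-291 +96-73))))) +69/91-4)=-53131/469592322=-0.00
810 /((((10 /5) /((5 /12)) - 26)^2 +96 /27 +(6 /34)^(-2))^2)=4556250 /1323722689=0.00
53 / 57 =0.93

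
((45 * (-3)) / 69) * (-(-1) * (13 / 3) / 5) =-39 / 23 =-1.70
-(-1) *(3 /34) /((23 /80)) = 120 /391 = 0.31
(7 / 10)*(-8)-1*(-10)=22 / 5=4.40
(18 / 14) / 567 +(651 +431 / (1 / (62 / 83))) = 35613038 / 36603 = 972.95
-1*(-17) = 17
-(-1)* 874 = 874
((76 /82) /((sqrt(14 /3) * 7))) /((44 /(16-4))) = 57 * sqrt(42) /22099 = 0.02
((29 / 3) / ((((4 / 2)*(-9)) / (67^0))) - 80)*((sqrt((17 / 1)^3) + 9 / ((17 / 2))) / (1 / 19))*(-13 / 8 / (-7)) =-18261451*sqrt(17) / 3024 - 1074203 / 2856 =-25274.90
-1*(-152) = 152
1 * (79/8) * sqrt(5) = 79 * sqrt(5)/8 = 22.08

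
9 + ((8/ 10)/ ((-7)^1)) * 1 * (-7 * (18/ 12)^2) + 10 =104/ 5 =20.80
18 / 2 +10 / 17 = 163 / 17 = 9.59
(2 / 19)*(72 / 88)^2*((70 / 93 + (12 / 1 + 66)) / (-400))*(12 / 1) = -296622 / 1781725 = -0.17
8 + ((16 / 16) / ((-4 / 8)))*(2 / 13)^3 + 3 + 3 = 30742 / 2197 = 13.99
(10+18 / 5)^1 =68 / 5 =13.60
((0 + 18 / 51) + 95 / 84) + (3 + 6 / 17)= 6907 / 1428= 4.84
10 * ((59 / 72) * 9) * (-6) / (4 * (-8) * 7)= 1.98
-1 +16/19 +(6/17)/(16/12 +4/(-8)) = 429/1615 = 0.27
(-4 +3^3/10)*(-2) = 13/5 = 2.60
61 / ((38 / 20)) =32.11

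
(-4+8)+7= 11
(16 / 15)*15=16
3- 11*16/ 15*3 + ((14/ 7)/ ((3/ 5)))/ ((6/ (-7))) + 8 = -1264/ 45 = -28.09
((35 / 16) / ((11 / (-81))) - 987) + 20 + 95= -156307 / 176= -888.11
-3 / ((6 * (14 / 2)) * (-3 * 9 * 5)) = 1 / 1890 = 0.00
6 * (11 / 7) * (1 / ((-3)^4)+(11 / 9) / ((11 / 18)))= 18.97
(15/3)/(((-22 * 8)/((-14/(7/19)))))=95/88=1.08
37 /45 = 0.82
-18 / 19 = -0.95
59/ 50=1.18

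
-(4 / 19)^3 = -64 / 6859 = -0.01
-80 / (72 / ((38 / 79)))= -380 / 711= -0.53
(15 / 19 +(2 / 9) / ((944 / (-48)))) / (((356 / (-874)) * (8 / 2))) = -60191 / 126024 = -0.48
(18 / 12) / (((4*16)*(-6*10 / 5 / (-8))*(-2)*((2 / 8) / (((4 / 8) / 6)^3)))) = -1 / 55296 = -0.00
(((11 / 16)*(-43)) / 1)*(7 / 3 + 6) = -11825 / 48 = -246.35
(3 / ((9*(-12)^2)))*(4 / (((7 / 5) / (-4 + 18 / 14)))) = -95 / 5292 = -0.02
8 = 8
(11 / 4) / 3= 11 / 12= 0.92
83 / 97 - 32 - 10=-41.14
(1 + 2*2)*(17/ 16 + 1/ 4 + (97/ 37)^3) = 78332405/ 810448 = 96.65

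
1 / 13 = 0.08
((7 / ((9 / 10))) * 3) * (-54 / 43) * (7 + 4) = -13860 / 43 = -322.33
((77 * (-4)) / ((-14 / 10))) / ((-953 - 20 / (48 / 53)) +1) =-0.23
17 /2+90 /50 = 10.30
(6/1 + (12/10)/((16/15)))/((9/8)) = 19/3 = 6.33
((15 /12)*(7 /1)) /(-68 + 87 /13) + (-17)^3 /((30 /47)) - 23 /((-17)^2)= -106375919011 /13819980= -7697.26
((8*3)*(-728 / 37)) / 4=-4368 / 37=-118.05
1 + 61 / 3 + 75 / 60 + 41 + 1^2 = 775 / 12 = 64.58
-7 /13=-0.54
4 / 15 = 0.27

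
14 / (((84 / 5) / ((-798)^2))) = 530670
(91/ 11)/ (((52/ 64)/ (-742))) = -83104/ 11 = -7554.91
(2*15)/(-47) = -30/47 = -0.64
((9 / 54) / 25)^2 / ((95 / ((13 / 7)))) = 13 / 14962500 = 0.00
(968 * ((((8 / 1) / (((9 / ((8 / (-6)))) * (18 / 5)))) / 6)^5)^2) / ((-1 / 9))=-10150215680000000000 / 4710128697246244834921603689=-0.00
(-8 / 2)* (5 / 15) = -4 / 3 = -1.33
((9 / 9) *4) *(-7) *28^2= -21952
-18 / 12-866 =-1735 / 2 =-867.50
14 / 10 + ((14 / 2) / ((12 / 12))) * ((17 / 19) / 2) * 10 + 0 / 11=3108 / 95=32.72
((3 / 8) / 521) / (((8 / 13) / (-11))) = -429 / 33344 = -0.01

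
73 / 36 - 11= -323 / 36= -8.97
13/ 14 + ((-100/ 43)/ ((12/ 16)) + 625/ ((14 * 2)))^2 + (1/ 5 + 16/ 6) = 24346726829/ 65232720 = 373.23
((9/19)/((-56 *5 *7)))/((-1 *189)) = 1/782040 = 0.00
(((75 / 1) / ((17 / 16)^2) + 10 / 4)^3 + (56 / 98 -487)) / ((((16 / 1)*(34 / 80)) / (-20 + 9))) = -24318505615432325 / 45957931376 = -529147.09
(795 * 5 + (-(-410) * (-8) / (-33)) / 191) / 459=8.66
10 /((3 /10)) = 100 /3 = 33.33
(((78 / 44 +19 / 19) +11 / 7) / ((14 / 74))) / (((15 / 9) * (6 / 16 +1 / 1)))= 297036 / 29645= 10.02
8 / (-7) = -8 / 7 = -1.14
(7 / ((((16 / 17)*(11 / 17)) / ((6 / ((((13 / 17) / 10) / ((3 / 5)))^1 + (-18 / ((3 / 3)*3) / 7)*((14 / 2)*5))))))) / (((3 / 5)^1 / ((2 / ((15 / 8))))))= -137564 / 33517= -4.10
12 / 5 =2.40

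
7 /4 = 1.75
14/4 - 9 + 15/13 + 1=-3.35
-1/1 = -1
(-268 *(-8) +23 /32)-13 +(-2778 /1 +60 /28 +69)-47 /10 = -649419 /1120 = -579.84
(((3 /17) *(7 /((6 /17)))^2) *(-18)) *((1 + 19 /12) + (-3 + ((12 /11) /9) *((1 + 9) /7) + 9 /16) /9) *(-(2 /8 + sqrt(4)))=9229997 /1408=6555.40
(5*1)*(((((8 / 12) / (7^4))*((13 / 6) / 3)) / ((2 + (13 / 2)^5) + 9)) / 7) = 416 / 33729682581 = 0.00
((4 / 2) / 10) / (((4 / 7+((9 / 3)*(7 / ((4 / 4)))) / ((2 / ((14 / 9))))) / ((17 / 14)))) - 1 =-3499 / 3550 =-0.99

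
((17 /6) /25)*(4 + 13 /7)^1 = 697 /1050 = 0.66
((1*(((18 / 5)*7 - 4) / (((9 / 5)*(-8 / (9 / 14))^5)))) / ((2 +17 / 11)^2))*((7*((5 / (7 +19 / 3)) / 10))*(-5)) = 14025231 / 3403837079552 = 0.00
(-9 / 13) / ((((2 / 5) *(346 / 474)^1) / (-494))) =202635 / 173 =1171.30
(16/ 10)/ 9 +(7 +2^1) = 9.18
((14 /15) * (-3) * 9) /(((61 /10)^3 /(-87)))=2192400 /226981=9.66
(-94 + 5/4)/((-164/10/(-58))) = -53795/164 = -328.02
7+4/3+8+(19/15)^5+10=22472974/759375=29.59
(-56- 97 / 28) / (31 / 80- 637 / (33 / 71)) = 1098900 / 25319959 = 0.04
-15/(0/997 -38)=15/38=0.39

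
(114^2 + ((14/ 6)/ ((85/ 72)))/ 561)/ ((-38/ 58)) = -5990572804/ 302005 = -19836.01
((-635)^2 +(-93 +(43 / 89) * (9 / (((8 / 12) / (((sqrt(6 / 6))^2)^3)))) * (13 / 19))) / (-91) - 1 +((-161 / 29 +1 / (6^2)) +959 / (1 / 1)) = -558681765689 / 160651764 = -3477.59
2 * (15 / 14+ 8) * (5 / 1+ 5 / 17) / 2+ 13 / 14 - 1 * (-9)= 13793 / 238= 57.95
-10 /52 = -5 /26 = -0.19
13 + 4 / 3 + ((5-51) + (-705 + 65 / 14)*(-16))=234655 / 21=11174.05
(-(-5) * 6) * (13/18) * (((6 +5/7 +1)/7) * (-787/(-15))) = 1252.78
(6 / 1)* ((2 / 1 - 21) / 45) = -38 / 15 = -2.53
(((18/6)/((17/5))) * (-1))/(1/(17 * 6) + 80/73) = -6570/8233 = -0.80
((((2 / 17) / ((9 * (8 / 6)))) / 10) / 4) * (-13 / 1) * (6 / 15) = -13 / 10200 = -0.00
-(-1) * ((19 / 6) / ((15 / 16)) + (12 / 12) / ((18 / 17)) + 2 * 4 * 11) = 92.32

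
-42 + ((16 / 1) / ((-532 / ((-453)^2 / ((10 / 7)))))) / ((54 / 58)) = -1334428 / 285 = -4682.20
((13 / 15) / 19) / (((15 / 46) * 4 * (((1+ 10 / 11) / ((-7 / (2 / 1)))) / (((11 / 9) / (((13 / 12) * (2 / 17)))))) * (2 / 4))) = -47311 / 38475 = -1.23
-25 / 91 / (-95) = 5 / 1729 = 0.00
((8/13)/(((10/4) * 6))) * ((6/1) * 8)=128/65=1.97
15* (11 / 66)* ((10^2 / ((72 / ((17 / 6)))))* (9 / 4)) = 2125 / 96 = 22.14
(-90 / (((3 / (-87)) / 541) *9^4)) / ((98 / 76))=5961820 / 35721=166.90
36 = 36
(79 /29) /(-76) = -79 /2204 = -0.04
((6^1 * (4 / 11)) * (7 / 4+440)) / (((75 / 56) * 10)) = 98952 / 1375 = 71.97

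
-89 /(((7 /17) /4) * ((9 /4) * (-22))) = 12104 /693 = 17.47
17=17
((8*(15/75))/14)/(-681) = -4/23835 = -0.00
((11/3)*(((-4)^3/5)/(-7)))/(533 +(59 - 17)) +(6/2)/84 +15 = 3633941/241500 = 15.05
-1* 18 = -18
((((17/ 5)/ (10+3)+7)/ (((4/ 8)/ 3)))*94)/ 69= 88736/ 1495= 59.36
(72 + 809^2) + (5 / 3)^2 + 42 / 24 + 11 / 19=654558.11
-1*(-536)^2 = -287296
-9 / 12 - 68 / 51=-25 / 12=-2.08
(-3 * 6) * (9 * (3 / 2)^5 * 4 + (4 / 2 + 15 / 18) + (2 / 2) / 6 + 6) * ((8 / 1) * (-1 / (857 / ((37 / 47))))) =1504494 / 40279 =37.35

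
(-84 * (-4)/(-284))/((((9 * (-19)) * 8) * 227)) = 0.00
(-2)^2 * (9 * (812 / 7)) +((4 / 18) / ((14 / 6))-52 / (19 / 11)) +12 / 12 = 1654649 / 399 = 4146.99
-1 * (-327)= 327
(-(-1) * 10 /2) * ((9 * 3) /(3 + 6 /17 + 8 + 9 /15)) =11475 /1016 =11.29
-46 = -46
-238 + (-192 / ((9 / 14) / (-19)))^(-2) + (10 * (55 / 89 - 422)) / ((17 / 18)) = -2060779599055567 / 438492479488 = -4699.69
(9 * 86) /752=387 /376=1.03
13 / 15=0.87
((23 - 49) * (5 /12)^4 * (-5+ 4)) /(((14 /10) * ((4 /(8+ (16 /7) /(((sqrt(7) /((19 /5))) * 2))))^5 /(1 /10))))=4.55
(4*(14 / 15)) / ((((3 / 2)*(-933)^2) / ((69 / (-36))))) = -644 / 117516015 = -0.00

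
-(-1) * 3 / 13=3 / 13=0.23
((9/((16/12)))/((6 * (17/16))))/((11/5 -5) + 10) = 5/34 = 0.15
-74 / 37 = -2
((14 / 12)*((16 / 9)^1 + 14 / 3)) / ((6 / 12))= 406 / 27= 15.04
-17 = -17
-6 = -6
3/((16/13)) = 39/16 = 2.44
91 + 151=242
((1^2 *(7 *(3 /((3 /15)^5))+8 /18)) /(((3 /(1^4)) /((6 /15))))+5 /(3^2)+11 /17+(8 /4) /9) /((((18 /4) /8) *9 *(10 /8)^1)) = 1285417984 /929475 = 1382.95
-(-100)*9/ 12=75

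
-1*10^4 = -10000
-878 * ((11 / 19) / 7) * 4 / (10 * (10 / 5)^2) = -4829 / 665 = -7.26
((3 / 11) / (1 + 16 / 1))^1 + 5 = 938 / 187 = 5.02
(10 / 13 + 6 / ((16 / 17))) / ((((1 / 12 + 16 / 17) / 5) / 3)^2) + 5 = 872483615 / 567853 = 1536.46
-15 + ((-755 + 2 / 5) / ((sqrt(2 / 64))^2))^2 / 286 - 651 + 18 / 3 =662384668 / 325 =2038106.67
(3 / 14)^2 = 9 / 196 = 0.05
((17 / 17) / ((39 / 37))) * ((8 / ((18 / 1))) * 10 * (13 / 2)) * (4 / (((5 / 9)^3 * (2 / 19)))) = 151848 / 25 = 6073.92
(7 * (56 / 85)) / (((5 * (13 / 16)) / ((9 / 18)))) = 3136 / 5525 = 0.57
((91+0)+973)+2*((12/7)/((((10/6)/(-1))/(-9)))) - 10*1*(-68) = 1762.51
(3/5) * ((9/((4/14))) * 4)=378/5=75.60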